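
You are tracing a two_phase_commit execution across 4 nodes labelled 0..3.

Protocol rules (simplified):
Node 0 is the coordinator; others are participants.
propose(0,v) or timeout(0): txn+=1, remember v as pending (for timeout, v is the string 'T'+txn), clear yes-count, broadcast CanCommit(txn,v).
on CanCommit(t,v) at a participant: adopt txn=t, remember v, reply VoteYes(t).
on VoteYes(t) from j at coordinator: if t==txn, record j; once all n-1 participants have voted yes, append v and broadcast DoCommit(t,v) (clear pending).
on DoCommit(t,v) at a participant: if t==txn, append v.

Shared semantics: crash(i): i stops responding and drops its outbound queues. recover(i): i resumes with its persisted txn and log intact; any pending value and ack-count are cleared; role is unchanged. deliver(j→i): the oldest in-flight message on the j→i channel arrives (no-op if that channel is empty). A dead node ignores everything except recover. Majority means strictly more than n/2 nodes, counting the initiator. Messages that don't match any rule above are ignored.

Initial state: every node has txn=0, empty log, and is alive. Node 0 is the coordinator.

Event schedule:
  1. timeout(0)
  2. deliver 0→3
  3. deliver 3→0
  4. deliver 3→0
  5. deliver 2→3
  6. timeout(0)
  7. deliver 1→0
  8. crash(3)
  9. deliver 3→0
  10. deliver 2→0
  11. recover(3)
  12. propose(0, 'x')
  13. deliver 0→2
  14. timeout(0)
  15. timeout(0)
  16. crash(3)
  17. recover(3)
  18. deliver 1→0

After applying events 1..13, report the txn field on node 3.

after 1 — timeout(0): n0:coor/t1/[-]
after 2 — deliver 0→3: n3:part/t1/[-]
after 3 — deliver 3→0: ·
after 4 — deliver 3→0: ·
after 5 — deliver 2→3: ·
after 6 — timeout(0): n0:coor/t2/[-]
after 7 — deliver 1→0: ·
after 8 — crash(3): n3:✗part/t1/[-]
after 9 — deliver 3→0: ·
after 10 — deliver 2→0: ·
after 11 — recover(3): n3:part/t1/[-]
after 12 — propose(0,'x'): n0:coor/t3/[-]
after 13 — deliver 0→2: n2:part/t1/[-]

1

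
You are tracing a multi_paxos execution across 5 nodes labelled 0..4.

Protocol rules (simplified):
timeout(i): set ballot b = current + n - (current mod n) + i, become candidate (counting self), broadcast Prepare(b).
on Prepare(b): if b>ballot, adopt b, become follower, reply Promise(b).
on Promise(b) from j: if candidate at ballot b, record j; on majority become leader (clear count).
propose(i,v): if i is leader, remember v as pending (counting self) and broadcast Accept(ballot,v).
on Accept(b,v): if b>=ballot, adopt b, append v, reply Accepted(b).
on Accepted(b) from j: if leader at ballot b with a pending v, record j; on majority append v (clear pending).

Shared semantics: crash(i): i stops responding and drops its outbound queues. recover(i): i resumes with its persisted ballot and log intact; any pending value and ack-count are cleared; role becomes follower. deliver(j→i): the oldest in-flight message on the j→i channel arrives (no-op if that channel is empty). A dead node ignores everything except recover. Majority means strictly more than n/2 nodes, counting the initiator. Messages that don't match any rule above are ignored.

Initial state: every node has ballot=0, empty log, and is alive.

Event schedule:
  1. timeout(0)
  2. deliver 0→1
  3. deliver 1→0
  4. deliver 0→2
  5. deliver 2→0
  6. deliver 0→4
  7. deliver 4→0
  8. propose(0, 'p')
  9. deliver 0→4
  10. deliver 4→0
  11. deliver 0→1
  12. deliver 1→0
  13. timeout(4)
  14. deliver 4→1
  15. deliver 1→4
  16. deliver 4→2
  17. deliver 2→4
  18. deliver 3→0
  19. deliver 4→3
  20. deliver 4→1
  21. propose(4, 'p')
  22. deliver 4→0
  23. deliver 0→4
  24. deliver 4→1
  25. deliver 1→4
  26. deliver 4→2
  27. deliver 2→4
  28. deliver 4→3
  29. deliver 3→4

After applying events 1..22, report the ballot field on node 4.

after 1 — timeout(0): n0:cand/b5/[-]
after 2 — deliver 0→1: n1:foll/b5/[-]
after 3 — deliver 1→0: ·
after 4 — deliver 0→2: n2:foll/b5/[-]
after 5 — deliver 2→0: n0:lead/b5/[-]
after 6 — deliver 0→4: n4:foll/b5/[-]
after 7 — deliver 4→0: ·
after 8 — propose(0,'p'): ·
after 9 — deliver 0→4: n4:foll/b5/[p]
after 10 — deliver 4→0: ·
after 11 — deliver 0→1: n1:foll/b5/[p]
after 12 — deliver 1→0: n0:lead/b5/[p]
after 13 — timeout(4): n4:cand/b14/[p]
after 14 — deliver 4→1: n1:foll/b14/[p]
after 15 — deliver 1→4: ·
after 16 — deliver 4→2: n2:foll/b14/[-]
after 17 — deliver 2→4: n4:lead/b14/[p]
after 18 — deliver 3→0: ·
after 19 — deliver 4→3: n3:foll/b14/[-]
after 20 — deliver 4→1: ·
after 21 — propose(4,'p'): ·
after 22 — deliver 4→0: n0:foll/b14/[p]

14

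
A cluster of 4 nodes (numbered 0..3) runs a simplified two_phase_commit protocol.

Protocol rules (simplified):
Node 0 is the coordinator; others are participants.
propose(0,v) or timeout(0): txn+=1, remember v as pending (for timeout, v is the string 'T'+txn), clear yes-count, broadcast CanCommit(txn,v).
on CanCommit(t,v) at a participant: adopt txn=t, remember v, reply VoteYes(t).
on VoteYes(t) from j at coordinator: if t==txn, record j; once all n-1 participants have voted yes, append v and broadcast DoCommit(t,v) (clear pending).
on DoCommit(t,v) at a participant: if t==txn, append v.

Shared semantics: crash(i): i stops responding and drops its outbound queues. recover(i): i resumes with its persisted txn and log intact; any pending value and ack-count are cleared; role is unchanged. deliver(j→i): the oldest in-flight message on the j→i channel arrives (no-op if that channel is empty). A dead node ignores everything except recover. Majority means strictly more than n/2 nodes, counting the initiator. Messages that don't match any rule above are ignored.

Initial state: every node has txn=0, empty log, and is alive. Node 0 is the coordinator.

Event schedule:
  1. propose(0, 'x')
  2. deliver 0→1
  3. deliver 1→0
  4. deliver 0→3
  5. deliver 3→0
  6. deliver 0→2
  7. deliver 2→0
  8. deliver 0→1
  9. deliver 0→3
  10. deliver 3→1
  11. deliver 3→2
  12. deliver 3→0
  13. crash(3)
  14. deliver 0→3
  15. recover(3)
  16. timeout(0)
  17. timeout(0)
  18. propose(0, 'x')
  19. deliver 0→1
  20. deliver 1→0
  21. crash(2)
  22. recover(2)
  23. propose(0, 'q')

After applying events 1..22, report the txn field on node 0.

[1] propose(0,'x') → N0(coor t1 [-])
[2] deliver 0→1 → N1(part t1 [-])
[3] deliver 1→0 → ∅
[4] deliver 0→3 → N3(part t1 [-])
[5] deliver 3→0 → ∅
[6] deliver 0→2 → N2(part t1 [-])
[7] deliver 2→0 → N0(coor t1 [x])
[8] deliver 0→1 → N1(part t1 [x])
[9] deliver 0→3 → N3(part t1 [x])
[10] deliver 3→1 → ∅
[11] deliver 3→2 → ∅
[12] deliver 3→0 → ∅
[13] crash(3) → N3(✗part t1 [x])
[14] deliver 0→3 → ∅
[15] recover(3) → N3(part t1 [x])
[16] timeout(0) → N0(coor t2 [x])
[17] timeout(0) → N0(coor t3 [x])
[18] propose(0,'x') → N0(coor t4 [x])
[19] deliver 0→1 → N1(part t2 [x])
[20] deliver 1→0 → ∅
[21] crash(2) → N2(✗part t1 [-])
[22] recover(2) → N2(part t1 [-])

4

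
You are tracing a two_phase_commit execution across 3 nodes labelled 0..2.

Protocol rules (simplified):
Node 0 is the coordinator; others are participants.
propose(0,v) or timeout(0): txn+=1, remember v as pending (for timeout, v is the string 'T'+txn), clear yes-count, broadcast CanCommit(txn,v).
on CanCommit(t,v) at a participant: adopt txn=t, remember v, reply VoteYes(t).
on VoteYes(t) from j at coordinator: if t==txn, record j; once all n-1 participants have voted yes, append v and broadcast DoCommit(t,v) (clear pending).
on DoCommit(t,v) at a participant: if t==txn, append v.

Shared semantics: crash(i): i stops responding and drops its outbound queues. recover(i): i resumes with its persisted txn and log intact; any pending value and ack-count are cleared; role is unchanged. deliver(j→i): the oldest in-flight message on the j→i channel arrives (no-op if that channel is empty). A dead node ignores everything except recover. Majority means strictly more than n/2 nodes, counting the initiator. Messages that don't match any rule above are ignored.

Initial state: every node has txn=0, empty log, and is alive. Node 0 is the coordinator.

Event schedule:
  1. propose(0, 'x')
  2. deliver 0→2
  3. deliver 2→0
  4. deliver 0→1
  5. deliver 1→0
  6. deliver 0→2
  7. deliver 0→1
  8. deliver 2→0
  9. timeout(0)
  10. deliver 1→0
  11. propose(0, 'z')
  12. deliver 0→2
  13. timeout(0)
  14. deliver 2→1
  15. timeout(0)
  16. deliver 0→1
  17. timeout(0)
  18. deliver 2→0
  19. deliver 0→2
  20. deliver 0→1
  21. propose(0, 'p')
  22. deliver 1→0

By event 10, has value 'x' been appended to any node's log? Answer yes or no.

yes

1. propose(0,'x'):  <0:coor t1 ->
2. deliver 0→2:  <2:part t1 ->
3. deliver 2→0:  nop
4. deliver 0→1:  <1:part t1 ->
5. deliver 1→0:  <0:coor t1 x>
6. deliver 0→2:  <2:part t1 x>
7. deliver 0→1:  <1:part t1 x>
8. deliver 2→0:  nop
9. timeout(0):  <0:coor t2 x>
10. deliver 1→0:  nop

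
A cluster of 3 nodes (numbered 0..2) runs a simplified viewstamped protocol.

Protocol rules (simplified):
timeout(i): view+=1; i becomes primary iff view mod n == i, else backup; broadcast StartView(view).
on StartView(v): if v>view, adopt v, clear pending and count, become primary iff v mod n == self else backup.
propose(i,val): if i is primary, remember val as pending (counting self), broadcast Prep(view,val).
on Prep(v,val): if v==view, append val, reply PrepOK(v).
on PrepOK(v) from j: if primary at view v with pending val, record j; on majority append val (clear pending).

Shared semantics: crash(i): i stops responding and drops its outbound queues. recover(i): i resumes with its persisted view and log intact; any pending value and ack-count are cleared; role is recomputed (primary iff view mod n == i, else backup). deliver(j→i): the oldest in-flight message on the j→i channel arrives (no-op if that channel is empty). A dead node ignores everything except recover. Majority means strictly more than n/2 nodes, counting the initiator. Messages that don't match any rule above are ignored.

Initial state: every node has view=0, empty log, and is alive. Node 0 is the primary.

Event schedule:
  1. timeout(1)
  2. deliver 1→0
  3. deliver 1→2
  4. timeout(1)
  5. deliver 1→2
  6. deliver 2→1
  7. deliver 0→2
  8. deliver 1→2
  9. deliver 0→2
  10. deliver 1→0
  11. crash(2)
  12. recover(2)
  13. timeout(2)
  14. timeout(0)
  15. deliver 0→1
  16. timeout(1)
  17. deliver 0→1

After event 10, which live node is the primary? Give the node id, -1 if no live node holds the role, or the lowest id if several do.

2

step 1 timeout(1): 1={prim,v=1,log=-}
step 2 deliver 1→0: 0={back,v=1,log=-}
step 3 deliver 1→2: 2={back,v=1,log=-}
step 4 timeout(1): 1={back,v=2,log=-}
step 5 deliver 1→2: 2={prim,v=2,log=-}
step 6 deliver 2→1: —
step 7 deliver 0→2: —
step 8 deliver 1→2: —
step 9 deliver 0→2: —
step 10 deliver 1→0: 0={back,v=2,log=-}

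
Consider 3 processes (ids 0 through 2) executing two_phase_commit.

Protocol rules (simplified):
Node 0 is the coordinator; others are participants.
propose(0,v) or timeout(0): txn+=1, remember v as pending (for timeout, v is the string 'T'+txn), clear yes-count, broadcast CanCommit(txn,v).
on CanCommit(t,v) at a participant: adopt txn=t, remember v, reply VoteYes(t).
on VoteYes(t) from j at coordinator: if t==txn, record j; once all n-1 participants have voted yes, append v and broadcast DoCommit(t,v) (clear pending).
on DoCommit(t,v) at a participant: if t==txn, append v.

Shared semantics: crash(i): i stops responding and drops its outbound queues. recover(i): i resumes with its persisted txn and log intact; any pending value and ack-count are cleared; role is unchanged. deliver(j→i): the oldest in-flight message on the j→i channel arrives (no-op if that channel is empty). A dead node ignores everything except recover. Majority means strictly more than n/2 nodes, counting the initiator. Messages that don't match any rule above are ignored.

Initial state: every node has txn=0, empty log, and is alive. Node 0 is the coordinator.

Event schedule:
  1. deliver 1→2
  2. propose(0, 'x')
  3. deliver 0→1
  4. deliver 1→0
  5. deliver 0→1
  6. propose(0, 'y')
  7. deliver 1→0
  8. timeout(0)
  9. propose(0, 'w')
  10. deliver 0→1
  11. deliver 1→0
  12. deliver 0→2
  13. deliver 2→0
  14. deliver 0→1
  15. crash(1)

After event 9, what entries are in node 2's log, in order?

empty

after 1 — deliver 1→2: ·
after 2 — propose(0,'x'): n0:coor/t1/[-]
after 3 — deliver 0→1: n1:part/t1/[-]
after 4 — deliver 1→0: ·
after 5 — deliver 0→1: ·
after 6 — propose(0,'y'): n0:coor/t2/[-]
after 7 — deliver 1→0: ·
after 8 — timeout(0): n0:coor/t3/[-]
after 9 — propose(0,'w'): n0:coor/t4/[-]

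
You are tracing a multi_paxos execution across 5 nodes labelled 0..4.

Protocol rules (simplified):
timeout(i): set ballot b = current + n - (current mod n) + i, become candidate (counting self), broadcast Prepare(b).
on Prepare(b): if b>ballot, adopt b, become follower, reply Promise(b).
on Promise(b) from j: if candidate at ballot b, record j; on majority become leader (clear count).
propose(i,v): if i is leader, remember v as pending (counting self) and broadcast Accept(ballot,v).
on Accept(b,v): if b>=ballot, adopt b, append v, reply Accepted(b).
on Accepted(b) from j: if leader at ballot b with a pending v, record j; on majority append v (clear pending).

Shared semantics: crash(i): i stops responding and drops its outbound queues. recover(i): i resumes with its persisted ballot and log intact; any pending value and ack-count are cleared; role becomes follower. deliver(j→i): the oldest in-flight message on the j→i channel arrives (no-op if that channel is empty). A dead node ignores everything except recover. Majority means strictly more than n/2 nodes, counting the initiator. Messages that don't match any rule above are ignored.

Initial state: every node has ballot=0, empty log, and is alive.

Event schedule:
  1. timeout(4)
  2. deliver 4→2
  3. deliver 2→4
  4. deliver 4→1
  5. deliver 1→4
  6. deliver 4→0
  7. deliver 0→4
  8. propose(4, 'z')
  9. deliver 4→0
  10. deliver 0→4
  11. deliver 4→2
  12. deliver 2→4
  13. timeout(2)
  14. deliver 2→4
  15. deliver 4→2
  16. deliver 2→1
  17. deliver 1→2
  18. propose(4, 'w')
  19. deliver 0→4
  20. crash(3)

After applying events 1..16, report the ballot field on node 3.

e1 timeout(4): 4[cand,b=9,-]
e2 deliver 4→2: 2[foll,b=9,-]
e3 deliver 2→4: ·
e4 deliver 4→1: 1[foll,b=9,-]
e5 deliver 1→4: 4[lead,b=9,-]
e6 deliver 4→0: 0[foll,b=9,-]
e7 deliver 0→4: ·
e8 propose(4,'z'): ·
e9 deliver 4→0: 0[foll,b=9,z]
e10 deliver 0→4: ·
e11 deliver 4→2: 2[foll,b=9,z]
e12 deliver 2→4: 4[lead,b=9,z]
e13 timeout(2): 2[cand,b=12,z]
e14 deliver 2→4: 4[foll,b=12,z]
e15 deliver 4→2: ·
e16 deliver 2→1: 1[foll,b=12,-]

0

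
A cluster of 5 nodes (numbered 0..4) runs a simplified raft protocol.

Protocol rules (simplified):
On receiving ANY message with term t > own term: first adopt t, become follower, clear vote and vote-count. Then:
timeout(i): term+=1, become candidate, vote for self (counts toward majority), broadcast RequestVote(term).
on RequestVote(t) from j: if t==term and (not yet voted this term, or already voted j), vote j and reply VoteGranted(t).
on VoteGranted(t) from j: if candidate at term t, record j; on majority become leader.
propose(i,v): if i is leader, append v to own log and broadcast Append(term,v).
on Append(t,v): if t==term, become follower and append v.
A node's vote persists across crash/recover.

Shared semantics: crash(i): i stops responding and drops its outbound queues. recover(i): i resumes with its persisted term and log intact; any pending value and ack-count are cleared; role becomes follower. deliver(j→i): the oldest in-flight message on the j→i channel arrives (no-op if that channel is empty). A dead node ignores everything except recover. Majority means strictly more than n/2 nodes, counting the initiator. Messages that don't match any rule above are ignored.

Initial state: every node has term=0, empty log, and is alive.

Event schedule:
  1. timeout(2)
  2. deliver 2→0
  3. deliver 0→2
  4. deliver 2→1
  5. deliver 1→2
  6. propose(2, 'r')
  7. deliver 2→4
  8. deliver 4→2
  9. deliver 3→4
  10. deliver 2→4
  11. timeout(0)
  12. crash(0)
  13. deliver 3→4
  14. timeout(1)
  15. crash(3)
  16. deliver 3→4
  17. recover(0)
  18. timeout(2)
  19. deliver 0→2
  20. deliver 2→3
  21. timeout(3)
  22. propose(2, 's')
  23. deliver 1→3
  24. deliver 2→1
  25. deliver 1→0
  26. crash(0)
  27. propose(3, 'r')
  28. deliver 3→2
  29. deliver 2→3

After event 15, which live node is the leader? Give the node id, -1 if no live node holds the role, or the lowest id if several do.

1. timeout(2):  <2:cand t1 ->
2. deliver 2→0:  <0:foll t1 ->
3. deliver 0→2:  nop
4. deliver 2→1:  <1:foll t1 ->
5. deliver 1→2:  <2:lead t1 ->
6. propose(2,'r'):  <2:lead t1 r>
7. deliver 2→4:  <4:foll t1 ->
8. deliver 4→2:  nop
9. deliver 3→4:  nop
10. deliver 2→4:  <4:foll t1 r>
11. timeout(0):  <0:cand t2 ->
12. crash(0):  <0:✗cand t2 ->
13. deliver 3→4:  nop
14. timeout(1):  <1:cand t2 ->
15. crash(3):  <3:✗foll t0 ->

2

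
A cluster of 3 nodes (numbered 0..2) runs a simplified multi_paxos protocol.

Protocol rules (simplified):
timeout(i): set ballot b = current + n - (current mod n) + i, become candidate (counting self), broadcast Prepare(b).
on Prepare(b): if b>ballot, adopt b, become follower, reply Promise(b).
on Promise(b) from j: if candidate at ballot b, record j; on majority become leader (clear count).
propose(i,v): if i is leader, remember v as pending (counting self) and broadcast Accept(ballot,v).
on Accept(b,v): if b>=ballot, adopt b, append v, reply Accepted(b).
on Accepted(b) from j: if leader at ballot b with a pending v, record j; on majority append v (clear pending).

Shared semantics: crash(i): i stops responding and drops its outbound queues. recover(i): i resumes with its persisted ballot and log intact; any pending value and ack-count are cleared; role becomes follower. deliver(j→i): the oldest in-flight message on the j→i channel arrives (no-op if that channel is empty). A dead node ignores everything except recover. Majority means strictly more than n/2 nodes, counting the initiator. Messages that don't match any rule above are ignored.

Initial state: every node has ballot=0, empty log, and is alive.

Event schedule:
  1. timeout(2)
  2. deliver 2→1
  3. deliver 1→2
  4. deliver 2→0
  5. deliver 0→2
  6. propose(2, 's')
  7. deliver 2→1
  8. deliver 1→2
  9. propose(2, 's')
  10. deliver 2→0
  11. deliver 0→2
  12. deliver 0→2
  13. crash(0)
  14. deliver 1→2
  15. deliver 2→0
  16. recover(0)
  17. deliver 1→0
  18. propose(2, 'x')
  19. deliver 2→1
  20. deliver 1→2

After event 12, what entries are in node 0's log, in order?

e1 timeout(2): 2[cand,b=5,-]
e2 deliver 2→1: 1[foll,b=5,-]
e3 deliver 1→2: 2[lead,b=5,-]
e4 deliver 2→0: 0[foll,b=5,-]
e5 deliver 0→2: ·
e6 propose(2,'s'): ·
e7 deliver 2→1: 1[foll,b=5,s]
e8 deliver 1→2: 2[lead,b=5,s]
e9 propose(2,'s'): ·
e10 deliver 2→0: 0[foll,b=5,s]
e11 deliver 0→2: 2[lead,b=5,s,s]
e12 deliver 0→2: ·

s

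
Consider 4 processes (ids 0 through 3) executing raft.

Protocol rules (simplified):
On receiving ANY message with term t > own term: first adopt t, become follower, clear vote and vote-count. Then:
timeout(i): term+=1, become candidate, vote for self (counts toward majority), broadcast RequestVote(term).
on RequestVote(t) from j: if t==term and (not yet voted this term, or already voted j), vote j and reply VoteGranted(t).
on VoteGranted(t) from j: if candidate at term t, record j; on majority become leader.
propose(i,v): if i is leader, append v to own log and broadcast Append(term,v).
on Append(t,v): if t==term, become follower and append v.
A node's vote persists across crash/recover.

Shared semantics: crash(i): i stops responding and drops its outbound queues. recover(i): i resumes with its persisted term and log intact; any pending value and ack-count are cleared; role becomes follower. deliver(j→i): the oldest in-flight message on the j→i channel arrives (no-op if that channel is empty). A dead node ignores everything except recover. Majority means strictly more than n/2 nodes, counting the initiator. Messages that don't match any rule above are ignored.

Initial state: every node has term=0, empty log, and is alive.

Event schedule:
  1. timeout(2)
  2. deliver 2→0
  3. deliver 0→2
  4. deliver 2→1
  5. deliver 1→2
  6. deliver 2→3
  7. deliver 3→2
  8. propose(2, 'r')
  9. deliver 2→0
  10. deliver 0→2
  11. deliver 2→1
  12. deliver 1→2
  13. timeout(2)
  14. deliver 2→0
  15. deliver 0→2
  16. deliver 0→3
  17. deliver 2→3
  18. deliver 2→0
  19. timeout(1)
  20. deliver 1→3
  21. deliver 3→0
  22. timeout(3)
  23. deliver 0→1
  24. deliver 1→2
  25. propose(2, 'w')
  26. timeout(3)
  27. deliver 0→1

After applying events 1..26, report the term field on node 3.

1. timeout(2):  <2:cand t1 ->
2. deliver 2→0:  <0:foll t1 ->
3. deliver 0→2:  nop
4. deliver 2→1:  <1:foll t1 ->
5. deliver 1→2:  <2:lead t1 ->
6. deliver 2→3:  <3:foll t1 ->
7. deliver 3→2:  nop
8. propose(2,'r'):  <2:lead t1 r>
9. deliver 2→0:  <0:foll t1 r>
10. deliver 0→2:  nop
11. deliver 2→1:  <1:foll t1 r>
12. deliver 1→2:  nop
13. timeout(2):  <2:cand t2 r>
14. deliver 2→0:  <0:foll t2 r>
15. deliver 0→2:  nop
16. deliver 0→3:  nop
17. deliver 2→3:  <3:foll t1 r>
18. deliver 2→0:  nop
19. timeout(1):  <1:cand t2 r>
20. deliver 1→3:  <3:foll t2 r>
21. deliver 3→0:  nop
22. timeout(3):  <3:cand t3 r>
23. deliver 0→1:  nop
24. deliver 1→2:  nop
25. propose(2,'w'):  nop
26. timeout(3):  <3:cand t4 r>

4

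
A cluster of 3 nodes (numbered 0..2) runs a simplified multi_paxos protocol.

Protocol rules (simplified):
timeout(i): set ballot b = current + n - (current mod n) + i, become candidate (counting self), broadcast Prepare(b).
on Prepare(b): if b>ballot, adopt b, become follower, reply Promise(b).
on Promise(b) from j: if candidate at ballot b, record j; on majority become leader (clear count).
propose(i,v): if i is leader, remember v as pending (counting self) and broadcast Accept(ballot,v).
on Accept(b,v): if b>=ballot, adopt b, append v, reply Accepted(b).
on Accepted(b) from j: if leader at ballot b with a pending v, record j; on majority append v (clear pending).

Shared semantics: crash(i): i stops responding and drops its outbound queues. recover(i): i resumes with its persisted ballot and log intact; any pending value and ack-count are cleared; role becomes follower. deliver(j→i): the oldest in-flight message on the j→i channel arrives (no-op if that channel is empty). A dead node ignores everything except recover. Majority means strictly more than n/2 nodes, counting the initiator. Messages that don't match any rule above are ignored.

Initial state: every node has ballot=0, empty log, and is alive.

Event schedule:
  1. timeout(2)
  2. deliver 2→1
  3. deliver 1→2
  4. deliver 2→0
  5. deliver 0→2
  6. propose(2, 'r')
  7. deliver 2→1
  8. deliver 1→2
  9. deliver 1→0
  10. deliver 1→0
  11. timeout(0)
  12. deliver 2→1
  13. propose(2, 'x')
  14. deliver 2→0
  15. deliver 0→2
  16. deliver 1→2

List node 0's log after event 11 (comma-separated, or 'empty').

empty

1. timeout(2):  <2:cand b5 ->
2. deliver 2→1:  <1:foll b5 ->
3. deliver 1→2:  <2:lead b5 ->
4. deliver 2→0:  <0:foll b5 ->
5. deliver 0→2:  nop
6. propose(2,'r'):  nop
7. deliver 2→1:  <1:foll b5 r>
8. deliver 1→2:  <2:lead b5 r>
9. deliver 1→0:  nop
10. deliver 1→0:  nop
11. timeout(0):  <0:cand b6 ->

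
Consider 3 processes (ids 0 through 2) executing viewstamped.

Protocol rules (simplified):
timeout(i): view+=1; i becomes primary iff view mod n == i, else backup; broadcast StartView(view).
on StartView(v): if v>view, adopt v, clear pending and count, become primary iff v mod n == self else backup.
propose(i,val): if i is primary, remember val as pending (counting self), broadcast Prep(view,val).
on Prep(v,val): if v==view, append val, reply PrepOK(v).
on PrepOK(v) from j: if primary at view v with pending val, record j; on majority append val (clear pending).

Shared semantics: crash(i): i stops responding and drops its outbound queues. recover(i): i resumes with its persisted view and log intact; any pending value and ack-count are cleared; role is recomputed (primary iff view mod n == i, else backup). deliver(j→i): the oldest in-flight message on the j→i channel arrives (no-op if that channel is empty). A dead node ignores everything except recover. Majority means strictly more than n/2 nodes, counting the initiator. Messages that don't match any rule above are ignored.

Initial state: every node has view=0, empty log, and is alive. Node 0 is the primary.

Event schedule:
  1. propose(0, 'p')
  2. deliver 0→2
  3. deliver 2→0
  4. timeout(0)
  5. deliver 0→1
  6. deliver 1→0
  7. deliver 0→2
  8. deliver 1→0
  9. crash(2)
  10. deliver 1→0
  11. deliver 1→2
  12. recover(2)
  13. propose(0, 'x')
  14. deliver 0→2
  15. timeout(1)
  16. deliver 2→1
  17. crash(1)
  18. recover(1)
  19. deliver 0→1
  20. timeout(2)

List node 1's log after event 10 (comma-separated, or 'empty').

e1 propose(0,'p'): ·
e2 deliver 0→2: 2[back,v=0,p]
e3 deliver 2→0: 0[prim,v=0,p]
e4 timeout(0): 0[back,v=1,p]
e5 deliver 0→1: 1[back,v=0,p]
e6 deliver 1→0: ·
e7 deliver 0→2: 2[back,v=1,p]
e8 deliver 1→0: ·
e9 crash(2): 2[✗back,v=1,p]
e10 deliver 1→0: ·

p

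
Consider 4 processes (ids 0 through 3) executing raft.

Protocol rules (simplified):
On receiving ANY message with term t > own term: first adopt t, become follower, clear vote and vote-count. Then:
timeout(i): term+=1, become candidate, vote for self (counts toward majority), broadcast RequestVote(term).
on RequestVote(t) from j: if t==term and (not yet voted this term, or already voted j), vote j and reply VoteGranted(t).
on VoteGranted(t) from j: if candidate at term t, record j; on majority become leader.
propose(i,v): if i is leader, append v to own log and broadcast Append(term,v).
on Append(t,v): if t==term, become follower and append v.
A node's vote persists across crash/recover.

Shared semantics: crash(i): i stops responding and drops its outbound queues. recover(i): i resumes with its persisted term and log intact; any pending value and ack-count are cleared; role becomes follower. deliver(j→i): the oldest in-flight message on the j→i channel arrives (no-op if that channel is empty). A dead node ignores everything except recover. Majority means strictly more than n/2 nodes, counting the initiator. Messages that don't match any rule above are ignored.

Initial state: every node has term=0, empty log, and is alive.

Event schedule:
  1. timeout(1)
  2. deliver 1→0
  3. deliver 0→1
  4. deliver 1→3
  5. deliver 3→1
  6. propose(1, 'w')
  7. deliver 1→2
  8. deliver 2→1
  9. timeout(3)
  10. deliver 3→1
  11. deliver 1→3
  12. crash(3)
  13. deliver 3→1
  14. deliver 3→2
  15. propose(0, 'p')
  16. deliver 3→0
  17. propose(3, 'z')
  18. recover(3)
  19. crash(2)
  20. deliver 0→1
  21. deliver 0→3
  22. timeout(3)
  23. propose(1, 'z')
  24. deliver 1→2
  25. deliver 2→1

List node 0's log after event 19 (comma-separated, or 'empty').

empty

e1 timeout(1): 1[cand,t=1,-]
e2 deliver 1→0: 0[foll,t=1,-]
e3 deliver 0→1: ·
e4 deliver 1→3: 3[foll,t=1,-]
e5 deliver 3→1: 1[lead,t=1,-]
e6 propose(1,'w'): 1[lead,t=1,w]
e7 deliver 1→2: 2[foll,t=1,-]
e8 deliver 2→1: ·
e9 timeout(3): 3[cand,t=2,-]
e10 deliver 3→1: 1[foll,t=2,w]
e11 deliver 1→3: ·
e12 crash(3): 3[✗cand,t=2,-]
e13 deliver 3→1: ·
e14 deliver 3→2: ·
e15 propose(0,'p'): ·
e16 deliver 3→0: ·
e17 propose(3,'z'): ·
e18 recover(3): 3[foll,t=2,-]
e19 crash(2): 2[✗foll,t=1,-]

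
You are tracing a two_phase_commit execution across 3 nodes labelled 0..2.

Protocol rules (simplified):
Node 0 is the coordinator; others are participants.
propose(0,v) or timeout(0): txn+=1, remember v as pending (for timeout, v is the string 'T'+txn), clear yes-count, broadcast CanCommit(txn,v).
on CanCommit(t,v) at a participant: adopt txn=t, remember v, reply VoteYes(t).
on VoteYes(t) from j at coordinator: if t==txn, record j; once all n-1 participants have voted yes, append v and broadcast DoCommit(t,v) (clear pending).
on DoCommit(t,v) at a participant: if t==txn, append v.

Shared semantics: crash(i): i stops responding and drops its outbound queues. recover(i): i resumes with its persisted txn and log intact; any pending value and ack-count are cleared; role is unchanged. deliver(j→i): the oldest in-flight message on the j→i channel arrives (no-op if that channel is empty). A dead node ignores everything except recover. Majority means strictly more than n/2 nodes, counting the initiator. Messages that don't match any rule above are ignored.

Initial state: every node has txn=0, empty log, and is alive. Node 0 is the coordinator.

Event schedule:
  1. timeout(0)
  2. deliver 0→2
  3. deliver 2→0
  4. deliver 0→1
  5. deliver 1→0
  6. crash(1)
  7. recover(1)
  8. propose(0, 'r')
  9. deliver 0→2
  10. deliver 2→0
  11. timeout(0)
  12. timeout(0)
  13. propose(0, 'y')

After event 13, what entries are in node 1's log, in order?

empty

1. timeout(0):  <0:coor t1 ->
2. deliver 0→2:  <2:part t1 ->
3. deliver 2→0:  nop
4. deliver 0→1:  <1:part t1 ->
5. deliver 1→0:  <0:coor t1 T1>
6. crash(1):  <1:✗part t1 ->
7. recover(1):  <1:part t1 ->
8. propose(0,'r'):  <0:coor t2 T1>
9. deliver 0→2:  <2:part t1 T1>
10. deliver 2→0:  nop
11. timeout(0):  <0:coor t3 T1>
12. timeout(0):  <0:coor t4 T1>
13. propose(0,'y'):  <0:coor t5 T1>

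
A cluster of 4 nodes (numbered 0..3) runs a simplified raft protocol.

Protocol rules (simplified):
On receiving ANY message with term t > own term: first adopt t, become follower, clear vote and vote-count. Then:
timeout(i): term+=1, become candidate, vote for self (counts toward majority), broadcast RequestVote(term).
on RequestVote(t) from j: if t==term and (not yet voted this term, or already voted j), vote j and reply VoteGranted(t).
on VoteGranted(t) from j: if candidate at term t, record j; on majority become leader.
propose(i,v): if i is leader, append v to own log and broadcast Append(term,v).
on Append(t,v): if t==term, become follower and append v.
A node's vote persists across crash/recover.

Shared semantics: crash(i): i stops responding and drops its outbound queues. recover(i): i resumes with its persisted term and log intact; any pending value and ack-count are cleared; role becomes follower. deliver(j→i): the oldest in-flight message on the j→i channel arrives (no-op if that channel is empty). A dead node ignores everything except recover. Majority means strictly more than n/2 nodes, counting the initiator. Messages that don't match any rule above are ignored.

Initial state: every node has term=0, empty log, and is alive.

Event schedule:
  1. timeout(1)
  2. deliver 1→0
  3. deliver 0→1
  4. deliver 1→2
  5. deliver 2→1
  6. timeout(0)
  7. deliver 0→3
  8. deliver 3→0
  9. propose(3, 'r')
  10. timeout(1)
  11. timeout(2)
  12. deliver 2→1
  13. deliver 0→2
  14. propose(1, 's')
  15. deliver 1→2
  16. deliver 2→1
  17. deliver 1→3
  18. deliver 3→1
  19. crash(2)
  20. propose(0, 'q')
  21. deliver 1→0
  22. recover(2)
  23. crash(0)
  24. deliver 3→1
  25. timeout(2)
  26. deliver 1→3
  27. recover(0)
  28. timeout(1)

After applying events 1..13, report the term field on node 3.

after 1 — timeout(1): n1:cand/t1/[-]
after 2 — deliver 1→0: n0:foll/t1/[-]
after 3 — deliver 0→1: ·
after 4 — deliver 1→2: n2:foll/t1/[-]
after 5 — deliver 2→1: n1:lead/t1/[-]
after 6 — timeout(0): n0:cand/t2/[-]
after 7 — deliver 0→3: n3:foll/t2/[-]
after 8 — deliver 3→0: ·
after 9 — propose(3,'r'): ·
after 10 — timeout(1): n1:cand/t2/[-]
after 11 — timeout(2): n2:cand/t2/[-]
after 12 — deliver 2→1: ·
after 13 — deliver 0→2: ·

2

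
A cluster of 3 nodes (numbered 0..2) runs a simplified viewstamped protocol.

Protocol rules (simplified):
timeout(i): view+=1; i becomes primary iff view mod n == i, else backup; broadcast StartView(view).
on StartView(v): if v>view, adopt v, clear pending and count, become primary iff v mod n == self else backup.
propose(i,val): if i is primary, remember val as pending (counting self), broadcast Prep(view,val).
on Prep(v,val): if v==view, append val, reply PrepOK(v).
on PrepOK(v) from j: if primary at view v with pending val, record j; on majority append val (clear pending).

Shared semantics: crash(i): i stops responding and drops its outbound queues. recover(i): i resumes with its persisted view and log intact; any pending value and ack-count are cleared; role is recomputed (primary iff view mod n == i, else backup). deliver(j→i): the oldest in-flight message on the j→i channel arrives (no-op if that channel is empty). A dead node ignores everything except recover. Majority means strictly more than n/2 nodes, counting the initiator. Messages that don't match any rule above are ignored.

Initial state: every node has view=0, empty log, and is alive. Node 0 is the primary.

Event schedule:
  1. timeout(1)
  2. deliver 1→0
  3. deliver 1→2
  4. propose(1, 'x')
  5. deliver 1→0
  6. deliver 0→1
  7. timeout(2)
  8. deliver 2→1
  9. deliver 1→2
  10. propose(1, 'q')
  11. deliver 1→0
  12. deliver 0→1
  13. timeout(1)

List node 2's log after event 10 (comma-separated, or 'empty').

empty

step 1 timeout(1): 1={prim,v=1,log=-}
step 2 deliver 1→0: 0={back,v=1,log=-}
step 3 deliver 1→2: 2={back,v=1,log=-}
step 4 propose(1,'x'): —
step 5 deliver 1→0: 0={back,v=1,log=x}
step 6 deliver 0→1: 1={prim,v=1,log=x}
step 7 timeout(2): 2={prim,v=2,log=-}
step 8 deliver 2→1: 1={back,v=2,log=x}
step 9 deliver 1→2: —
step 10 propose(1,'q'): —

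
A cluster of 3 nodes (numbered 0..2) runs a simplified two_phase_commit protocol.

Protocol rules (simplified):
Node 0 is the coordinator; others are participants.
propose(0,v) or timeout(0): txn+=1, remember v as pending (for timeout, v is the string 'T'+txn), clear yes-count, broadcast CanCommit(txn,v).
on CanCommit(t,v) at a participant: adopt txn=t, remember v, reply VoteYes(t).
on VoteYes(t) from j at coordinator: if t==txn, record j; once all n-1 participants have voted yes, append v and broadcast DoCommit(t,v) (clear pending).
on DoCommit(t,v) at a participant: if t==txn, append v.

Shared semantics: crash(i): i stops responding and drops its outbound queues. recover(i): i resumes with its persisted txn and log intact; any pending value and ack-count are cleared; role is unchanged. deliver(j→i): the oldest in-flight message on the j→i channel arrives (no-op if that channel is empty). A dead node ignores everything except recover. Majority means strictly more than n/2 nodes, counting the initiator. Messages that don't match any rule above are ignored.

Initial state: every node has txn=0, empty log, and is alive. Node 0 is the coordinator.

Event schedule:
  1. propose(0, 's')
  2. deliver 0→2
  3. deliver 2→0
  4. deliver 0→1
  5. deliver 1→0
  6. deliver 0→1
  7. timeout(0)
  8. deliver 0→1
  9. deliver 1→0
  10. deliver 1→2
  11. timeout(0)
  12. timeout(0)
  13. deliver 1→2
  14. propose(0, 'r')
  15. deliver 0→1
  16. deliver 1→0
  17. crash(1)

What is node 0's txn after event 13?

e1 propose(0,'s'): 0[coor,t=1,-]
e2 deliver 0→2: 2[part,t=1,-]
e3 deliver 2→0: ·
e4 deliver 0→1: 1[part,t=1,-]
e5 deliver 1→0: 0[coor,t=1,s]
e6 deliver 0→1: 1[part,t=1,s]
e7 timeout(0): 0[coor,t=2,s]
e8 deliver 0→1: 1[part,t=2,s]
e9 deliver 1→0: ·
e10 deliver 1→2: ·
e11 timeout(0): 0[coor,t=3,s]
e12 timeout(0): 0[coor,t=4,s]
e13 deliver 1→2: ·

4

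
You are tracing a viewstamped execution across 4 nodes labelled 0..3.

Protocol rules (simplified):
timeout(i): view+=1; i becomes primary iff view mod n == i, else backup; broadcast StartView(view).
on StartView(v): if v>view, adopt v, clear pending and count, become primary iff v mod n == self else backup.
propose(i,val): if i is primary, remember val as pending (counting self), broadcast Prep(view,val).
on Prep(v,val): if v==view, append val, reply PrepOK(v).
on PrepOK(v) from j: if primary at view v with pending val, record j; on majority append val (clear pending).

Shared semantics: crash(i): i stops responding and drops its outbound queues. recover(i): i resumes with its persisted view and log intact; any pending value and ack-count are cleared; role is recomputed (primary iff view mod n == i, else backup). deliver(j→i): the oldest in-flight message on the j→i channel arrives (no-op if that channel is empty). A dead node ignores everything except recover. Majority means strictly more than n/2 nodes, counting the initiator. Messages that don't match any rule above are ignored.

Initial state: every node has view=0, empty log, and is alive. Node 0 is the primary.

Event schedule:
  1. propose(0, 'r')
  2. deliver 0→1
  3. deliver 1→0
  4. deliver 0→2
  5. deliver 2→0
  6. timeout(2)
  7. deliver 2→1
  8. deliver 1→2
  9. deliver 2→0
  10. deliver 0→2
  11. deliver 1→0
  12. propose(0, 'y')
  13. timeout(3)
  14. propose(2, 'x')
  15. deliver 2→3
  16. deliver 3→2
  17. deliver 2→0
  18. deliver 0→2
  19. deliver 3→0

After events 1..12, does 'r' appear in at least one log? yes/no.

yes

[1] propose(0,'r') → ∅
[2] deliver 0→1 → N1(back v0 [r])
[3] deliver 1→0 → ∅
[4] deliver 0→2 → N2(back v0 [r])
[5] deliver 2→0 → N0(prim v0 [r])
[6] timeout(2) → N2(back v1 [r])
[7] deliver 2→1 → N1(prim v1 [r])
[8] deliver 1→2 → ∅
[9] deliver 2→0 → N0(back v1 [r])
[10] deliver 0→2 → ∅
[11] deliver 1→0 → ∅
[12] propose(0,'y') → ∅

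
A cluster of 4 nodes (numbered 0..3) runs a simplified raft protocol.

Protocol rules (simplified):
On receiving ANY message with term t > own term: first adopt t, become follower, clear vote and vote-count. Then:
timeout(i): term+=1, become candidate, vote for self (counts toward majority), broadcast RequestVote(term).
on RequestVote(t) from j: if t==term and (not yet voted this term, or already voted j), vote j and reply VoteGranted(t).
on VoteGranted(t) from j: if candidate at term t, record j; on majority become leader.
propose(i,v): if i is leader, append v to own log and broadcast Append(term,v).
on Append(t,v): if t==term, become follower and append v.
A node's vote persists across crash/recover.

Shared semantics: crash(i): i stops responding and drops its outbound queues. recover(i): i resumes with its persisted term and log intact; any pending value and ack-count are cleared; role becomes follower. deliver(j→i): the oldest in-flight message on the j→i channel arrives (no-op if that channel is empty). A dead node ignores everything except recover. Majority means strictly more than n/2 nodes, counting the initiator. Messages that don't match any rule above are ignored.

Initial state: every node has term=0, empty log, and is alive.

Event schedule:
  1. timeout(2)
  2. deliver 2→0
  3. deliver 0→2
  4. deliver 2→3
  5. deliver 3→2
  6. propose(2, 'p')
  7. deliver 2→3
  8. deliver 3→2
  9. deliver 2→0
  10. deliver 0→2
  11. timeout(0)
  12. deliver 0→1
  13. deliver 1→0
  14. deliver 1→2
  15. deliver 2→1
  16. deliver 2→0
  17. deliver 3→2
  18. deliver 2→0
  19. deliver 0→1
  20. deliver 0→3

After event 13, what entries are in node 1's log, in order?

empty

e1 timeout(2): 2[cand,t=1,-]
e2 deliver 2→0: 0[foll,t=1,-]
e3 deliver 0→2: ·
e4 deliver 2→3: 3[foll,t=1,-]
e5 deliver 3→2: 2[lead,t=1,-]
e6 propose(2,'p'): 2[lead,t=1,p]
e7 deliver 2→3: 3[foll,t=1,p]
e8 deliver 3→2: ·
e9 deliver 2→0: 0[foll,t=1,p]
e10 deliver 0→2: ·
e11 timeout(0): 0[cand,t=2,p]
e12 deliver 0→1: 1[foll,t=2,-]
e13 deliver 1→0: ·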